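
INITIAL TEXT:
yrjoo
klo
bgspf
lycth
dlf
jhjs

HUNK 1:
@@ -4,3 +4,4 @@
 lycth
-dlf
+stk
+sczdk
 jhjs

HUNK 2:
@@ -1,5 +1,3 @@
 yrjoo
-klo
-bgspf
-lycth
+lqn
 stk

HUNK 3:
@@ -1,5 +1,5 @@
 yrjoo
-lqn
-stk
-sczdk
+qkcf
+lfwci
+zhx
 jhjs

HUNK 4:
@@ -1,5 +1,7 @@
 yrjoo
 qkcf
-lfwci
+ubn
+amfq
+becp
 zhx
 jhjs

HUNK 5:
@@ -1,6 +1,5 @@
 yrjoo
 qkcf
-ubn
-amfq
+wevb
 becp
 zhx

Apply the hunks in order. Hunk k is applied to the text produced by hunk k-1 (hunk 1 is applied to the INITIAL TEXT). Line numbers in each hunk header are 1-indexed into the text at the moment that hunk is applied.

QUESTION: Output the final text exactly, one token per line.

Answer: yrjoo
qkcf
wevb
becp
zhx
jhjs

Derivation:
Hunk 1: at line 4 remove [dlf] add [stk,sczdk] -> 7 lines: yrjoo klo bgspf lycth stk sczdk jhjs
Hunk 2: at line 1 remove [klo,bgspf,lycth] add [lqn] -> 5 lines: yrjoo lqn stk sczdk jhjs
Hunk 3: at line 1 remove [lqn,stk,sczdk] add [qkcf,lfwci,zhx] -> 5 lines: yrjoo qkcf lfwci zhx jhjs
Hunk 4: at line 1 remove [lfwci] add [ubn,amfq,becp] -> 7 lines: yrjoo qkcf ubn amfq becp zhx jhjs
Hunk 5: at line 1 remove [ubn,amfq] add [wevb] -> 6 lines: yrjoo qkcf wevb becp zhx jhjs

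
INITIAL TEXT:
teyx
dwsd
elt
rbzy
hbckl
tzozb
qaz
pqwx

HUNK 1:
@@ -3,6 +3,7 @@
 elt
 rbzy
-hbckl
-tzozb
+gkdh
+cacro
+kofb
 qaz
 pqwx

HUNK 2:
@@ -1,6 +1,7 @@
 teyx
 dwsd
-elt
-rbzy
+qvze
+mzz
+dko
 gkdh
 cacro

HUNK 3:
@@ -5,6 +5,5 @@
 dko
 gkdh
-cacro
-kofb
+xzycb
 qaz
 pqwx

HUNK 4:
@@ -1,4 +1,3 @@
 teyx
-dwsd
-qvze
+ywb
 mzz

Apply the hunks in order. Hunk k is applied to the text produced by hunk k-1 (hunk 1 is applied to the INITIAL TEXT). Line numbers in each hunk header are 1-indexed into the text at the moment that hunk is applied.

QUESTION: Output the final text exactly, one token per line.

Answer: teyx
ywb
mzz
dko
gkdh
xzycb
qaz
pqwx

Derivation:
Hunk 1: at line 3 remove [hbckl,tzozb] add [gkdh,cacro,kofb] -> 9 lines: teyx dwsd elt rbzy gkdh cacro kofb qaz pqwx
Hunk 2: at line 1 remove [elt,rbzy] add [qvze,mzz,dko] -> 10 lines: teyx dwsd qvze mzz dko gkdh cacro kofb qaz pqwx
Hunk 3: at line 5 remove [cacro,kofb] add [xzycb] -> 9 lines: teyx dwsd qvze mzz dko gkdh xzycb qaz pqwx
Hunk 4: at line 1 remove [dwsd,qvze] add [ywb] -> 8 lines: teyx ywb mzz dko gkdh xzycb qaz pqwx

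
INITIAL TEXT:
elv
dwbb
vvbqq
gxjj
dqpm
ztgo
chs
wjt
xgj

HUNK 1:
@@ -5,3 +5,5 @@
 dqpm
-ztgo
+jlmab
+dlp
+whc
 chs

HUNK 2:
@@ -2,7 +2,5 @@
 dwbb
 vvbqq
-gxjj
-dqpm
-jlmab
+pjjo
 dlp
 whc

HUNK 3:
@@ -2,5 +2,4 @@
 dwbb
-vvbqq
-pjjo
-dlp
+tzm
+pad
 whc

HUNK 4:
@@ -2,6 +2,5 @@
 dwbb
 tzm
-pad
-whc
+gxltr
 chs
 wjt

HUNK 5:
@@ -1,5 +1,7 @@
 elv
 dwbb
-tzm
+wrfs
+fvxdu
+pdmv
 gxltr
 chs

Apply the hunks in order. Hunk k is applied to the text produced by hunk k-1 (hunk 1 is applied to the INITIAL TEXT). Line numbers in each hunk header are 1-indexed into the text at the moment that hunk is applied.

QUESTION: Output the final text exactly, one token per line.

Hunk 1: at line 5 remove [ztgo] add [jlmab,dlp,whc] -> 11 lines: elv dwbb vvbqq gxjj dqpm jlmab dlp whc chs wjt xgj
Hunk 2: at line 2 remove [gxjj,dqpm,jlmab] add [pjjo] -> 9 lines: elv dwbb vvbqq pjjo dlp whc chs wjt xgj
Hunk 3: at line 2 remove [vvbqq,pjjo,dlp] add [tzm,pad] -> 8 lines: elv dwbb tzm pad whc chs wjt xgj
Hunk 4: at line 2 remove [pad,whc] add [gxltr] -> 7 lines: elv dwbb tzm gxltr chs wjt xgj
Hunk 5: at line 1 remove [tzm] add [wrfs,fvxdu,pdmv] -> 9 lines: elv dwbb wrfs fvxdu pdmv gxltr chs wjt xgj

Answer: elv
dwbb
wrfs
fvxdu
pdmv
gxltr
chs
wjt
xgj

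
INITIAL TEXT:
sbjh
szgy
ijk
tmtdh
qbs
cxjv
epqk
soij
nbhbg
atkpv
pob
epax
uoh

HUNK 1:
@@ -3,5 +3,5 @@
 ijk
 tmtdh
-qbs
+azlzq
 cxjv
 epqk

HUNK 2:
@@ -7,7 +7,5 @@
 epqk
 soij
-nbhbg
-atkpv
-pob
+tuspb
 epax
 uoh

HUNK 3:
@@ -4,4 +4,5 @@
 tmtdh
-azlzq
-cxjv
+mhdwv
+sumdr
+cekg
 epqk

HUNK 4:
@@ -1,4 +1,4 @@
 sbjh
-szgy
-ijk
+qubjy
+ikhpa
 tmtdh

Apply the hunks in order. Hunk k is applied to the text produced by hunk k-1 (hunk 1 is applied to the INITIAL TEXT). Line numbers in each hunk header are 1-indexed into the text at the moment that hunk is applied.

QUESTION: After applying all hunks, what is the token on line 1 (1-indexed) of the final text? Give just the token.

Hunk 1: at line 3 remove [qbs] add [azlzq] -> 13 lines: sbjh szgy ijk tmtdh azlzq cxjv epqk soij nbhbg atkpv pob epax uoh
Hunk 2: at line 7 remove [nbhbg,atkpv,pob] add [tuspb] -> 11 lines: sbjh szgy ijk tmtdh azlzq cxjv epqk soij tuspb epax uoh
Hunk 3: at line 4 remove [azlzq,cxjv] add [mhdwv,sumdr,cekg] -> 12 lines: sbjh szgy ijk tmtdh mhdwv sumdr cekg epqk soij tuspb epax uoh
Hunk 4: at line 1 remove [szgy,ijk] add [qubjy,ikhpa] -> 12 lines: sbjh qubjy ikhpa tmtdh mhdwv sumdr cekg epqk soij tuspb epax uoh
Final line 1: sbjh

Answer: sbjh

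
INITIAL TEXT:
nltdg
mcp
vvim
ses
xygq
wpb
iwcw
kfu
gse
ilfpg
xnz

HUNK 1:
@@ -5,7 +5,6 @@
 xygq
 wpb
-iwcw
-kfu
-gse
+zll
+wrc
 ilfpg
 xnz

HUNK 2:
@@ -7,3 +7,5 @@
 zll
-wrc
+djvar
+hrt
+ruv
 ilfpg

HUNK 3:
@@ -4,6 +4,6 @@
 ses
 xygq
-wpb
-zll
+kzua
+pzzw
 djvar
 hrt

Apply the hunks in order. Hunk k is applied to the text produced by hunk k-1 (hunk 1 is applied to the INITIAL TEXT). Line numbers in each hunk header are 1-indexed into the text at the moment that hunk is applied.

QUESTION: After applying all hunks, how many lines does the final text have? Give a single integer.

Hunk 1: at line 5 remove [iwcw,kfu,gse] add [zll,wrc] -> 10 lines: nltdg mcp vvim ses xygq wpb zll wrc ilfpg xnz
Hunk 2: at line 7 remove [wrc] add [djvar,hrt,ruv] -> 12 lines: nltdg mcp vvim ses xygq wpb zll djvar hrt ruv ilfpg xnz
Hunk 3: at line 4 remove [wpb,zll] add [kzua,pzzw] -> 12 lines: nltdg mcp vvim ses xygq kzua pzzw djvar hrt ruv ilfpg xnz
Final line count: 12

Answer: 12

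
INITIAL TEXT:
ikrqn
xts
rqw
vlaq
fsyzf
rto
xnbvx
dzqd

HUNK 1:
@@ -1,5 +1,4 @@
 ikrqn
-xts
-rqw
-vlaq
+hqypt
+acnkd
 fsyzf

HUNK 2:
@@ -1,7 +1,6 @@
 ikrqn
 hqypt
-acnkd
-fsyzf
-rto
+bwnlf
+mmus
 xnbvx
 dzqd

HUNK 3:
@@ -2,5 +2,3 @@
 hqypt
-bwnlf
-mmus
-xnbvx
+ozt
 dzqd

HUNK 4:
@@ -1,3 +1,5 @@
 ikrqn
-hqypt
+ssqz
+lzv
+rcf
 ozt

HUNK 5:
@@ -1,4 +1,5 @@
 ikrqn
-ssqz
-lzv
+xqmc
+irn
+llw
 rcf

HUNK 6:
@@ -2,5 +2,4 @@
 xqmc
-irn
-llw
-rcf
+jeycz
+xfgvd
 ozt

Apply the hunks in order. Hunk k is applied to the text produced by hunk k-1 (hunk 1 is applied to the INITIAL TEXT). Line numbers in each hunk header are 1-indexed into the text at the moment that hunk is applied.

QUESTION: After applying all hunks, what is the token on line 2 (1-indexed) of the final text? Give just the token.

Hunk 1: at line 1 remove [xts,rqw,vlaq] add [hqypt,acnkd] -> 7 lines: ikrqn hqypt acnkd fsyzf rto xnbvx dzqd
Hunk 2: at line 1 remove [acnkd,fsyzf,rto] add [bwnlf,mmus] -> 6 lines: ikrqn hqypt bwnlf mmus xnbvx dzqd
Hunk 3: at line 2 remove [bwnlf,mmus,xnbvx] add [ozt] -> 4 lines: ikrqn hqypt ozt dzqd
Hunk 4: at line 1 remove [hqypt] add [ssqz,lzv,rcf] -> 6 lines: ikrqn ssqz lzv rcf ozt dzqd
Hunk 5: at line 1 remove [ssqz,lzv] add [xqmc,irn,llw] -> 7 lines: ikrqn xqmc irn llw rcf ozt dzqd
Hunk 6: at line 2 remove [irn,llw,rcf] add [jeycz,xfgvd] -> 6 lines: ikrqn xqmc jeycz xfgvd ozt dzqd
Final line 2: xqmc

Answer: xqmc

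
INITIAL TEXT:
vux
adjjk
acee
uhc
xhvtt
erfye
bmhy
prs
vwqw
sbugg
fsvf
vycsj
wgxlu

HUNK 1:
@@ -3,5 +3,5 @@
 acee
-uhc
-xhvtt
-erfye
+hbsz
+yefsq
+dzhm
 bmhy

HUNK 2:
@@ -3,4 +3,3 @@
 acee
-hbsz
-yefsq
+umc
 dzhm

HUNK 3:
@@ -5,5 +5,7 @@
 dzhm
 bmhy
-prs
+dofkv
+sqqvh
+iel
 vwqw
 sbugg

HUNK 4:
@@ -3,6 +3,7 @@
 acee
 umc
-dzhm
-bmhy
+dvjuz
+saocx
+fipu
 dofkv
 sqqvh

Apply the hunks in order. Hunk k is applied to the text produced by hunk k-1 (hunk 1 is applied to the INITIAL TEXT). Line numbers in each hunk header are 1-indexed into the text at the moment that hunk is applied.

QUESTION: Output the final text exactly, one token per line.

Answer: vux
adjjk
acee
umc
dvjuz
saocx
fipu
dofkv
sqqvh
iel
vwqw
sbugg
fsvf
vycsj
wgxlu

Derivation:
Hunk 1: at line 3 remove [uhc,xhvtt,erfye] add [hbsz,yefsq,dzhm] -> 13 lines: vux adjjk acee hbsz yefsq dzhm bmhy prs vwqw sbugg fsvf vycsj wgxlu
Hunk 2: at line 3 remove [hbsz,yefsq] add [umc] -> 12 lines: vux adjjk acee umc dzhm bmhy prs vwqw sbugg fsvf vycsj wgxlu
Hunk 3: at line 5 remove [prs] add [dofkv,sqqvh,iel] -> 14 lines: vux adjjk acee umc dzhm bmhy dofkv sqqvh iel vwqw sbugg fsvf vycsj wgxlu
Hunk 4: at line 3 remove [dzhm,bmhy] add [dvjuz,saocx,fipu] -> 15 lines: vux adjjk acee umc dvjuz saocx fipu dofkv sqqvh iel vwqw sbugg fsvf vycsj wgxlu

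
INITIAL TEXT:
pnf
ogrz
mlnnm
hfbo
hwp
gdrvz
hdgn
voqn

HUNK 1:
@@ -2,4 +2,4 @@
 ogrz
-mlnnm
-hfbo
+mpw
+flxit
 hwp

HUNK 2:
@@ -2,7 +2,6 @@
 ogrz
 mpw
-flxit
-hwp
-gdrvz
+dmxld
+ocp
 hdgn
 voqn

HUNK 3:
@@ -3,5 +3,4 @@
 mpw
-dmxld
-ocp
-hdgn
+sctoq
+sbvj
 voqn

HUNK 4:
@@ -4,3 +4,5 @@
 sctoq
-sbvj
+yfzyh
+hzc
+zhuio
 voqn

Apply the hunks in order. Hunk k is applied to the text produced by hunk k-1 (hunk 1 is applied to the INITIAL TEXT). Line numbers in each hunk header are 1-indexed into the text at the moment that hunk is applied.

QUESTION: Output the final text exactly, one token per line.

Hunk 1: at line 2 remove [mlnnm,hfbo] add [mpw,flxit] -> 8 lines: pnf ogrz mpw flxit hwp gdrvz hdgn voqn
Hunk 2: at line 2 remove [flxit,hwp,gdrvz] add [dmxld,ocp] -> 7 lines: pnf ogrz mpw dmxld ocp hdgn voqn
Hunk 3: at line 3 remove [dmxld,ocp,hdgn] add [sctoq,sbvj] -> 6 lines: pnf ogrz mpw sctoq sbvj voqn
Hunk 4: at line 4 remove [sbvj] add [yfzyh,hzc,zhuio] -> 8 lines: pnf ogrz mpw sctoq yfzyh hzc zhuio voqn

Answer: pnf
ogrz
mpw
sctoq
yfzyh
hzc
zhuio
voqn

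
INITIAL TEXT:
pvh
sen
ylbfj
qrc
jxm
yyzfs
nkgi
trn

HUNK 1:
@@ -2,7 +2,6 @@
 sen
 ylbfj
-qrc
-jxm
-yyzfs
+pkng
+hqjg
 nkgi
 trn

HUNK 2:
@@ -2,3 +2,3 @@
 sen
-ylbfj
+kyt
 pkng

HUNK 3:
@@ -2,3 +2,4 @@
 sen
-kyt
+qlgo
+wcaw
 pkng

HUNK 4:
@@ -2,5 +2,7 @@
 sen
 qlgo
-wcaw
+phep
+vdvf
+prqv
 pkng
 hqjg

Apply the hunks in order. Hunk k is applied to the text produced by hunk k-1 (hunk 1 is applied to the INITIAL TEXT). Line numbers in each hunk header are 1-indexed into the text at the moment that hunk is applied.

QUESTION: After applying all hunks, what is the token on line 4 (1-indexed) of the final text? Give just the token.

Answer: phep

Derivation:
Hunk 1: at line 2 remove [qrc,jxm,yyzfs] add [pkng,hqjg] -> 7 lines: pvh sen ylbfj pkng hqjg nkgi trn
Hunk 2: at line 2 remove [ylbfj] add [kyt] -> 7 lines: pvh sen kyt pkng hqjg nkgi trn
Hunk 3: at line 2 remove [kyt] add [qlgo,wcaw] -> 8 lines: pvh sen qlgo wcaw pkng hqjg nkgi trn
Hunk 4: at line 2 remove [wcaw] add [phep,vdvf,prqv] -> 10 lines: pvh sen qlgo phep vdvf prqv pkng hqjg nkgi trn
Final line 4: phep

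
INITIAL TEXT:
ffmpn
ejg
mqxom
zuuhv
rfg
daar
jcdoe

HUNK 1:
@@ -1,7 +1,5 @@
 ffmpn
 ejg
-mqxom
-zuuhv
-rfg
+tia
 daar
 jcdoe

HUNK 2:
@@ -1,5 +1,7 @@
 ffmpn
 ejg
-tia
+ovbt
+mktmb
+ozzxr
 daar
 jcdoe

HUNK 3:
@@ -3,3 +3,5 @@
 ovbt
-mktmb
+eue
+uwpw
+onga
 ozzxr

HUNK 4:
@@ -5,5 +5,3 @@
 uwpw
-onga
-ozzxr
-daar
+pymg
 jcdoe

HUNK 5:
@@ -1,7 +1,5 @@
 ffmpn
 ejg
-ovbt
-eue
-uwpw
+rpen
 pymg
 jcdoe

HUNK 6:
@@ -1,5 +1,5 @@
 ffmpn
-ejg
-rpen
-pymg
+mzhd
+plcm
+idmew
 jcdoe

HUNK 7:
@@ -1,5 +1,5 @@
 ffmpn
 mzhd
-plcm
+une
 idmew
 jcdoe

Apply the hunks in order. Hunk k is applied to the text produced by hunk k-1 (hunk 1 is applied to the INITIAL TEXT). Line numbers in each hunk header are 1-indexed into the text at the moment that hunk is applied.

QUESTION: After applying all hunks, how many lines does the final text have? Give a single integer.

Answer: 5

Derivation:
Hunk 1: at line 1 remove [mqxom,zuuhv,rfg] add [tia] -> 5 lines: ffmpn ejg tia daar jcdoe
Hunk 2: at line 1 remove [tia] add [ovbt,mktmb,ozzxr] -> 7 lines: ffmpn ejg ovbt mktmb ozzxr daar jcdoe
Hunk 3: at line 3 remove [mktmb] add [eue,uwpw,onga] -> 9 lines: ffmpn ejg ovbt eue uwpw onga ozzxr daar jcdoe
Hunk 4: at line 5 remove [onga,ozzxr,daar] add [pymg] -> 7 lines: ffmpn ejg ovbt eue uwpw pymg jcdoe
Hunk 5: at line 1 remove [ovbt,eue,uwpw] add [rpen] -> 5 lines: ffmpn ejg rpen pymg jcdoe
Hunk 6: at line 1 remove [ejg,rpen,pymg] add [mzhd,plcm,idmew] -> 5 lines: ffmpn mzhd plcm idmew jcdoe
Hunk 7: at line 1 remove [plcm] add [une] -> 5 lines: ffmpn mzhd une idmew jcdoe
Final line count: 5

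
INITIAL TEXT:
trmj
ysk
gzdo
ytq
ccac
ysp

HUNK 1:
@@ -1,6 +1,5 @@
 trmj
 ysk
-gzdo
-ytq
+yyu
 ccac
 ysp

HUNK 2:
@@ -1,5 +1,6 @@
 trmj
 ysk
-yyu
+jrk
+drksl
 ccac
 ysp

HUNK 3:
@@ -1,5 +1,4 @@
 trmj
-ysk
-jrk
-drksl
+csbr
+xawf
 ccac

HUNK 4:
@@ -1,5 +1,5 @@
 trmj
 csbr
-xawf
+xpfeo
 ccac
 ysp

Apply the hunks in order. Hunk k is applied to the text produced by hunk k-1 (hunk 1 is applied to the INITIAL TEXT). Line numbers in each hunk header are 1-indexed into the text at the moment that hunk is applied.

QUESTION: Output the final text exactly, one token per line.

Answer: trmj
csbr
xpfeo
ccac
ysp

Derivation:
Hunk 1: at line 1 remove [gzdo,ytq] add [yyu] -> 5 lines: trmj ysk yyu ccac ysp
Hunk 2: at line 1 remove [yyu] add [jrk,drksl] -> 6 lines: trmj ysk jrk drksl ccac ysp
Hunk 3: at line 1 remove [ysk,jrk,drksl] add [csbr,xawf] -> 5 lines: trmj csbr xawf ccac ysp
Hunk 4: at line 1 remove [xawf] add [xpfeo] -> 5 lines: trmj csbr xpfeo ccac ysp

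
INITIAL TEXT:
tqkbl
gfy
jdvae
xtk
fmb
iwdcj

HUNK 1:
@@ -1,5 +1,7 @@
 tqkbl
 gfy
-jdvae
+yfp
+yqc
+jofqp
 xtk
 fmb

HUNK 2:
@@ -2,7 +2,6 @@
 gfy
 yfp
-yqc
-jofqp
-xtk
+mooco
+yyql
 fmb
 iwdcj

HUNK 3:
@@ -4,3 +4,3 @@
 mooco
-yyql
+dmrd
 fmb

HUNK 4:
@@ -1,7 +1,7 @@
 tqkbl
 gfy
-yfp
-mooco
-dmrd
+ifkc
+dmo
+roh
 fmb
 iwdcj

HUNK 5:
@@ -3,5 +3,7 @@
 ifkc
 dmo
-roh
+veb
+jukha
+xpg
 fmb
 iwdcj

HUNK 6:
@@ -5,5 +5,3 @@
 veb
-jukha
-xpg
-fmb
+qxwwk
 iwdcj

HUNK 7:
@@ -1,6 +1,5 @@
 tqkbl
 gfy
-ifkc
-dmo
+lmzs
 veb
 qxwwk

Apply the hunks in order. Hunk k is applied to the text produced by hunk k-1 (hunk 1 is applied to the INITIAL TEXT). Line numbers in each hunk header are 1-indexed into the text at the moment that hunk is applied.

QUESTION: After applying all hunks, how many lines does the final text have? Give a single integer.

Hunk 1: at line 1 remove [jdvae] add [yfp,yqc,jofqp] -> 8 lines: tqkbl gfy yfp yqc jofqp xtk fmb iwdcj
Hunk 2: at line 2 remove [yqc,jofqp,xtk] add [mooco,yyql] -> 7 lines: tqkbl gfy yfp mooco yyql fmb iwdcj
Hunk 3: at line 4 remove [yyql] add [dmrd] -> 7 lines: tqkbl gfy yfp mooco dmrd fmb iwdcj
Hunk 4: at line 1 remove [yfp,mooco,dmrd] add [ifkc,dmo,roh] -> 7 lines: tqkbl gfy ifkc dmo roh fmb iwdcj
Hunk 5: at line 3 remove [roh] add [veb,jukha,xpg] -> 9 lines: tqkbl gfy ifkc dmo veb jukha xpg fmb iwdcj
Hunk 6: at line 5 remove [jukha,xpg,fmb] add [qxwwk] -> 7 lines: tqkbl gfy ifkc dmo veb qxwwk iwdcj
Hunk 7: at line 1 remove [ifkc,dmo] add [lmzs] -> 6 lines: tqkbl gfy lmzs veb qxwwk iwdcj
Final line count: 6

Answer: 6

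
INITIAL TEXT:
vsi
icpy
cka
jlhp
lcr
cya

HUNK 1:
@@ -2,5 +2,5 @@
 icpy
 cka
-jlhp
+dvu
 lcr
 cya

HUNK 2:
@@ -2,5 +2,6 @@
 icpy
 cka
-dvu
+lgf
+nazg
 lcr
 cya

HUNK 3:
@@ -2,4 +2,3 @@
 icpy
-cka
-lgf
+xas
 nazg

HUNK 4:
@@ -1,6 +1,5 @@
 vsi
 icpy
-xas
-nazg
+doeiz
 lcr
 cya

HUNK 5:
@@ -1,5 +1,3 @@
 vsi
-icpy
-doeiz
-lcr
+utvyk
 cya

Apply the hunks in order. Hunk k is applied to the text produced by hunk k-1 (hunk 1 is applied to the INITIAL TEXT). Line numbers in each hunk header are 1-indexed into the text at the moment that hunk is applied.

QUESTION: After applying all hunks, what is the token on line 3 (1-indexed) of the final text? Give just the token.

Answer: cya

Derivation:
Hunk 1: at line 2 remove [jlhp] add [dvu] -> 6 lines: vsi icpy cka dvu lcr cya
Hunk 2: at line 2 remove [dvu] add [lgf,nazg] -> 7 lines: vsi icpy cka lgf nazg lcr cya
Hunk 3: at line 2 remove [cka,lgf] add [xas] -> 6 lines: vsi icpy xas nazg lcr cya
Hunk 4: at line 1 remove [xas,nazg] add [doeiz] -> 5 lines: vsi icpy doeiz lcr cya
Hunk 5: at line 1 remove [icpy,doeiz,lcr] add [utvyk] -> 3 lines: vsi utvyk cya
Final line 3: cya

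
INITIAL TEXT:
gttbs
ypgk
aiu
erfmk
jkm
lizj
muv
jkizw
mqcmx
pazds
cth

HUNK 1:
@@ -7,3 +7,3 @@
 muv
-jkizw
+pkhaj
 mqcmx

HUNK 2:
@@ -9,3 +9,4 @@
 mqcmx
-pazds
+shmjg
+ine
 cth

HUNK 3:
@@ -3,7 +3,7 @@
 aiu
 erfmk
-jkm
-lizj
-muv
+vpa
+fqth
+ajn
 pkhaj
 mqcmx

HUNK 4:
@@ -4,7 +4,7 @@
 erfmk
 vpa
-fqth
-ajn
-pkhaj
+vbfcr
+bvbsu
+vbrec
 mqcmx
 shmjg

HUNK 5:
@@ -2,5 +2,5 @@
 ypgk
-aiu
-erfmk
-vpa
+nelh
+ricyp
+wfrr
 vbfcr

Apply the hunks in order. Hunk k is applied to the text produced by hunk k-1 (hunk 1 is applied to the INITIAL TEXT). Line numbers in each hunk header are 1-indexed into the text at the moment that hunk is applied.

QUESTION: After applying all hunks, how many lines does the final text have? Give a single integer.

Answer: 12

Derivation:
Hunk 1: at line 7 remove [jkizw] add [pkhaj] -> 11 lines: gttbs ypgk aiu erfmk jkm lizj muv pkhaj mqcmx pazds cth
Hunk 2: at line 9 remove [pazds] add [shmjg,ine] -> 12 lines: gttbs ypgk aiu erfmk jkm lizj muv pkhaj mqcmx shmjg ine cth
Hunk 3: at line 3 remove [jkm,lizj,muv] add [vpa,fqth,ajn] -> 12 lines: gttbs ypgk aiu erfmk vpa fqth ajn pkhaj mqcmx shmjg ine cth
Hunk 4: at line 4 remove [fqth,ajn,pkhaj] add [vbfcr,bvbsu,vbrec] -> 12 lines: gttbs ypgk aiu erfmk vpa vbfcr bvbsu vbrec mqcmx shmjg ine cth
Hunk 5: at line 2 remove [aiu,erfmk,vpa] add [nelh,ricyp,wfrr] -> 12 lines: gttbs ypgk nelh ricyp wfrr vbfcr bvbsu vbrec mqcmx shmjg ine cth
Final line count: 12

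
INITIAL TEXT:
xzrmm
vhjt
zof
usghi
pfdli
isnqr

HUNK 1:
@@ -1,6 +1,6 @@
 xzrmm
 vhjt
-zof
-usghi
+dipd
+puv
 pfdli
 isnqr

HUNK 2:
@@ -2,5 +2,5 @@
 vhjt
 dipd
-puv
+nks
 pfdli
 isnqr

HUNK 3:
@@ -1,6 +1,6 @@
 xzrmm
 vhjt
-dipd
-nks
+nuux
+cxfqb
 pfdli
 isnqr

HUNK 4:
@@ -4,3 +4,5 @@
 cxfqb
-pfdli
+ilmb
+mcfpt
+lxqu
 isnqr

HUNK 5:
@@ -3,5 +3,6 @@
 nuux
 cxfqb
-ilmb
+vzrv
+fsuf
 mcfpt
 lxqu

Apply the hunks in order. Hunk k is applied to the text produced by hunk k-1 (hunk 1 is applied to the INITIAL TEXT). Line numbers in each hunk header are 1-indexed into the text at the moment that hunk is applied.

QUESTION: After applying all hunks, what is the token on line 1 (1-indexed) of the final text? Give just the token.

Answer: xzrmm

Derivation:
Hunk 1: at line 1 remove [zof,usghi] add [dipd,puv] -> 6 lines: xzrmm vhjt dipd puv pfdli isnqr
Hunk 2: at line 2 remove [puv] add [nks] -> 6 lines: xzrmm vhjt dipd nks pfdli isnqr
Hunk 3: at line 1 remove [dipd,nks] add [nuux,cxfqb] -> 6 lines: xzrmm vhjt nuux cxfqb pfdli isnqr
Hunk 4: at line 4 remove [pfdli] add [ilmb,mcfpt,lxqu] -> 8 lines: xzrmm vhjt nuux cxfqb ilmb mcfpt lxqu isnqr
Hunk 5: at line 3 remove [ilmb] add [vzrv,fsuf] -> 9 lines: xzrmm vhjt nuux cxfqb vzrv fsuf mcfpt lxqu isnqr
Final line 1: xzrmm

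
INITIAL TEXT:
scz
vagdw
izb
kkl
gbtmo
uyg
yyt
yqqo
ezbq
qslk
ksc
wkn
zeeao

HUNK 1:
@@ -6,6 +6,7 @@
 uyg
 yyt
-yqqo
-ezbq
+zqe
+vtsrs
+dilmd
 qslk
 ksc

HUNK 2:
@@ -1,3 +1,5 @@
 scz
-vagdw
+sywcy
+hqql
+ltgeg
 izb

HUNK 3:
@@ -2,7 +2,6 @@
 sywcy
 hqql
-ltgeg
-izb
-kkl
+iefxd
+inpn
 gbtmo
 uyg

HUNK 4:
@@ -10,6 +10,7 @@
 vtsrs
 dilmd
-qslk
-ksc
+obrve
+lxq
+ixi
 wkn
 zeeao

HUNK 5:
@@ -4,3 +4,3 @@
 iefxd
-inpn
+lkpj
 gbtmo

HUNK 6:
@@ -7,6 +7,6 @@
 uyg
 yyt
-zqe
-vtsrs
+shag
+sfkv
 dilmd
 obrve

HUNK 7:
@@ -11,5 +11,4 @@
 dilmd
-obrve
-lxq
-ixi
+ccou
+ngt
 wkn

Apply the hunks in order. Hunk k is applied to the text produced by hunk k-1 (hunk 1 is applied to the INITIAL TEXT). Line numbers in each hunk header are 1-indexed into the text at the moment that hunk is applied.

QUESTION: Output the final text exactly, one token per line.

Hunk 1: at line 6 remove [yqqo,ezbq] add [zqe,vtsrs,dilmd] -> 14 lines: scz vagdw izb kkl gbtmo uyg yyt zqe vtsrs dilmd qslk ksc wkn zeeao
Hunk 2: at line 1 remove [vagdw] add [sywcy,hqql,ltgeg] -> 16 lines: scz sywcy hqql ltgeg izb kkl gbtmo uyg yyt zqe vtsrs dilmd qslk ksc wkn zeeao
Hunk 3: at line 2 remove [ltgeg,izb,kkl] add [iefxd,inpn] -> 15 lines: scz sywcy hqql iefxd inpn gbtmo uyg yyt zqe vtsrs dilmd qslk ksc wkn zeeao
Hunk 4: at line 10 remove [qslk,ksc] add [obrve,lxq,ixi] -> 16 lines: scz sywcy hqql iefxd inpn gbtmo uyg yyt zqe vtsrs dilmd obrve lxq ixi wkn zeeao
Hunk 5: at line 4 remove [inpn] add [lkpj] -> 16 lines: scz sywcy hqql iefxd lkpj gbtmo uyg yyt zqe vtsrs dilmd obrve lxq ixi wkn zeeao
Hunk 6: at line 7 remove [zqe,vtsrs] add [shag,sfkv] -> 16 lines: scz sywcy hqql iefxd lkpj gbtmo uyg yyt shag sfkv dilmd obrve lxq ixi wkn zeeao
Hunk 7: at line 11 remove [obrve,lxq,ixi] add [ccou,ngt] -> 15 lines: scz sywcy hqql iefxd lkpj gbtmo uyg yyt shag sfkv dilmd ccou ngt wkn zeeao

Answer: scz
sywcy
hqql
iefxd
lkpj
gbtmo
uyg
yyt
shag
sfkv
dilmd
ccou
ngt
wkn
zeeao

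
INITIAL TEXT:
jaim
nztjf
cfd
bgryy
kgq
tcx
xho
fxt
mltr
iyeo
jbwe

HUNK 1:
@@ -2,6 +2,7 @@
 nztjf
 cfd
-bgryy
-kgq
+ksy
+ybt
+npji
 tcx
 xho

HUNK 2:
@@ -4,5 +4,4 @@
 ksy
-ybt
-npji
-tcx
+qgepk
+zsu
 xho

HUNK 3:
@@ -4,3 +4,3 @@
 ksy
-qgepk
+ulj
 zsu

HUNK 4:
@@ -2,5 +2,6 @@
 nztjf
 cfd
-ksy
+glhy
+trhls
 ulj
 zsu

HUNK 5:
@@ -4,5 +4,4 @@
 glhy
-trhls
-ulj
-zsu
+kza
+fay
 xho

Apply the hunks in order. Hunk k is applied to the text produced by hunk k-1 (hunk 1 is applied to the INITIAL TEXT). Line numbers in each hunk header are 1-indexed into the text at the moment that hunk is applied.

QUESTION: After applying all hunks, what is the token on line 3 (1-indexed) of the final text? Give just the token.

Answer: cfd

Derivation:
Hunk 1: at line 2 remove [bgryy,kgq] add [ksy,ybt,npji] -> 12 lines: jaim nztjf cfd ksy ybt npji tcx xho fxt mltr iyeo jbwe
Hunk 2: at line 4 remove [ybt,npji,tcx] add [qgepk,zsu] -> 11 lines: jaim nztjf cfd ksy qgepk zsu xho fxt mltr iyeo jbwe
Hunk 3: at line 4 remove [qgepk] add [ulj] -> 11 lines: jaim nztjf cfd ksy ulj zsu xho fxt mltr iyeo jbwe
Hunk 4: at line 2 remove [ksy] add [glhy,trhls] -> 12 lines: jaim nztjf cfd glhy trhls ulj zsu xho fxt mltr iyeo jbwe
Hunk 5: at line 4 remove [trhls,ulj,zsu] add [kza,fay] -> 11 lines: jaim nztjf cfd glhy kza fay xho fxt mltr iyeo jbwe
Final line 3: cfd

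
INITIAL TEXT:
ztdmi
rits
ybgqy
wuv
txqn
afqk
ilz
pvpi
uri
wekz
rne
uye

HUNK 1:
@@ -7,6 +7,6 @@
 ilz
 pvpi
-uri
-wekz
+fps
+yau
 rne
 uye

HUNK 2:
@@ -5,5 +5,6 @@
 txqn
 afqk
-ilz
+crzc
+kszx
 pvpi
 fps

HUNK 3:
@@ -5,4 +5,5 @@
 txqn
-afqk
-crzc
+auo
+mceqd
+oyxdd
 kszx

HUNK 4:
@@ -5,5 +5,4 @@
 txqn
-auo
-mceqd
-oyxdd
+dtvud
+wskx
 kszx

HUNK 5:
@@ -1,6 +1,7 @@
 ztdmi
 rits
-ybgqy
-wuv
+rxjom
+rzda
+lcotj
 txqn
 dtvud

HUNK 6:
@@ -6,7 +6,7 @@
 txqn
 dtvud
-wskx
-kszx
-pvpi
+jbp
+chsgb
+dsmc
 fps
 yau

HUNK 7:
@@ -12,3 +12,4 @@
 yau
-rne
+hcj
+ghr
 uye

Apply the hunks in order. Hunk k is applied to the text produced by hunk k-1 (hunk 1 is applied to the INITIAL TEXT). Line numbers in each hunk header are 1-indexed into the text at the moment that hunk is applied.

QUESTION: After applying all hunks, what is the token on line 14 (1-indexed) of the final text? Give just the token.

Hunk 1: at line 7 remove [uri,wekz] add [fps,yau] -> 12 lines: ztdmi rits ybgqy wuv txqn afqk ilz pvpi fps yau rne uye
Hunk 2: at line 5 remove [ilz] add [crzc,kszx] -> 13 lines: ztdmi rits ybgqy wuv txqn afqk crzc kszx pvpi fps yau rne uye
Hunk 3: at line 5 remove [afqk,crzc] add [auo,mceqd,oyxdd] -> 14 lines: ztdmi rits ybgqy wuv txqn auo mceqd oyxdd kszx pvpi fps yau rne uye
Hunk 4: at line 5 remove [auo,mceqd,oyxdd] add [dtvud,wskx] -> 13 lines: ztdmi rits ybgqy wuv txqn dtvud wskx kszx pvpi fps yau rne uye
Hunk 5: at line 1 remove [ybgqy,wuv] add [rxjom,rzda,lcotj] -> 14 lines: ztdmi rits rxjom rzda lcotj txqn dtvud wskx kszx pvpi fps yau rne uye
Hunk 6: at line 6 remove [wskx,kszx,pvpi] add [jbp,chsgb,dsmc] -> 14 lines: ztdmi rits rxjom rzda lcotj txqn dtvud jbp chsgb dsmc fps yau rne uye
Hunk 7: at line 12 remove [rne] add [hcj,ghr] -> 15 lines: ztdmi rits rxjom rzda lcotj txqn dtvud jbp chsgb dsmc fps yau hcj ghr uye
Final line 14: ghr

Answer: ghr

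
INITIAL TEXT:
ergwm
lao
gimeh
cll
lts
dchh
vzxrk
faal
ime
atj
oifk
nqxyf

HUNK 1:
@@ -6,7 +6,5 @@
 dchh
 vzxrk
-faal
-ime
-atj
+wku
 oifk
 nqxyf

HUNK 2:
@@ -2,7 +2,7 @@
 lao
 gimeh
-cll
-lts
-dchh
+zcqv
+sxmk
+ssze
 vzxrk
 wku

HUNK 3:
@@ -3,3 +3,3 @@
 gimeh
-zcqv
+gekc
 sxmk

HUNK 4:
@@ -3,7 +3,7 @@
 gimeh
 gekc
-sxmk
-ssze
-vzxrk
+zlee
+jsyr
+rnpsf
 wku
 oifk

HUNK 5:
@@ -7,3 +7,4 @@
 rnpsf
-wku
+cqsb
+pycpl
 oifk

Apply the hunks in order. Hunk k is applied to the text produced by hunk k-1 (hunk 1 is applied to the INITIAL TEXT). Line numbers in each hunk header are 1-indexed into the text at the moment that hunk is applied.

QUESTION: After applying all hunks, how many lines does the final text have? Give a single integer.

Answer: 11

Derivation:
Hunk 1: at line 6 remove [faal,ime,atj] add [wku] -> 10 lines: ergwm lao gimeh cll lts dchh vzxrk wku oifk nqxyf
Hunk 2: at line 2 remove [cll,lts,dchh] add [zcqv,sxmk,ssze] -> 10 lines: ergwm lao gimeh zcqv sxmk ssze vzxrk wku oifk nqxyf
Hunk 3: at line 3 remove [zcqv] add [gekc] -> 10 lines: ergwm lao gimeh gekc sxmk ssze vzxrk wku oifk nqxyf
Hunk 4: at line 3 remove [sxmk,ssze,vzxrk] add [zlee,jsyr,rnpsf] -> 10 lines: ergwm lao gimeh gekc zlee jsyr rnpsf wku oifk nqxyf
Hunk 5: at line 7 remove [wku] add [cqsb,pycpl] -> 11 lines: ergwm lao gimeh gekc zlee jsyr rnpsf cqsb pycpl oifk nqxyf
Final line count: 11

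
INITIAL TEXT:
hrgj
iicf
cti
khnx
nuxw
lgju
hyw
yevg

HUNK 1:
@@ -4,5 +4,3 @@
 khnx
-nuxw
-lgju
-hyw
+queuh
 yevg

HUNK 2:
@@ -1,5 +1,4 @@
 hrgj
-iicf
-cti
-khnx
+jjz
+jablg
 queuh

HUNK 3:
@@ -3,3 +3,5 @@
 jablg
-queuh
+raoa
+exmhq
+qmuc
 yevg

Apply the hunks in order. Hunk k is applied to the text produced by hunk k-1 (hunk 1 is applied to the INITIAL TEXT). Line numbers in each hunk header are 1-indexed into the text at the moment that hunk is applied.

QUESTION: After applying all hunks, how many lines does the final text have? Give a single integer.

Hunk 1: at line 4 remove [nuxw,lgju,hyw] add [queuh] -> 6 lines: hrgj iicf cti khnx queuh yevg
Hunk 2: at line 1 remove [iicf,cti,khnx] add [jjz,jablg] -> 5 lines: hrgj jjz jablg queuh yevg
Hunk 3: at line 3 remove [queuh] add [raoa,exmhq,qmuc] -> 7 lines: hrgj jjz jablg raoa exmhq qmuc yevg
Final line count: 7

Answer: 7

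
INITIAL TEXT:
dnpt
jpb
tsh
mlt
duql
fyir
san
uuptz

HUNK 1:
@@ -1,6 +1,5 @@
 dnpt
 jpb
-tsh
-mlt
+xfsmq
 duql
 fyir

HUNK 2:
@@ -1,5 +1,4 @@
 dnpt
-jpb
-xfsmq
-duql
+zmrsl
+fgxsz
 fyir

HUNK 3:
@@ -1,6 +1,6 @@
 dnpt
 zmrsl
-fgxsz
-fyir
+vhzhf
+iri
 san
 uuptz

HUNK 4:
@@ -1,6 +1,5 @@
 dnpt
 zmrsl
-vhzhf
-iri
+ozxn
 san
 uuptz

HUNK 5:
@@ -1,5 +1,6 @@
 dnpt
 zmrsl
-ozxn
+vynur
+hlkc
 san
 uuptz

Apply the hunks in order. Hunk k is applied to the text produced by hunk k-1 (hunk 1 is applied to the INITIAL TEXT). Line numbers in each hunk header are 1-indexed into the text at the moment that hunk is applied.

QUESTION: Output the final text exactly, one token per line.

Answer: dnpt
zmrsl
vynur
hlkc
san
uuptz

Derivation:
Hunk 1: at line 1 remove [tsh,mlt] add [xfsmq] -> 7 lines: dnpt jpb xfsmq duql fyir san uuptz
Hunk 2: at line 1 remove [jpb,xfsmq,duql] add [zmrsl,fgxsz] -> 6 lines: dnpt zmrsl fgxsz fyir san uuptz
Hunk 3: at line 1 remove [fgxsz,fyir] add [vhzhf,iri] -> 6 lines: dnpt zmrsl vhzhf iri san uuptz
Hunk 4: at line 1 remove [vhzhf,iri] add [ozxn] -> 5 lines: dnpt zmrsl ozxn san uuptz
Hunk 5: at line 1 remove [ozxn] add [vynur,hlkc] -> 6 lines: dnpt zmrsl vynur hlkc san uuptz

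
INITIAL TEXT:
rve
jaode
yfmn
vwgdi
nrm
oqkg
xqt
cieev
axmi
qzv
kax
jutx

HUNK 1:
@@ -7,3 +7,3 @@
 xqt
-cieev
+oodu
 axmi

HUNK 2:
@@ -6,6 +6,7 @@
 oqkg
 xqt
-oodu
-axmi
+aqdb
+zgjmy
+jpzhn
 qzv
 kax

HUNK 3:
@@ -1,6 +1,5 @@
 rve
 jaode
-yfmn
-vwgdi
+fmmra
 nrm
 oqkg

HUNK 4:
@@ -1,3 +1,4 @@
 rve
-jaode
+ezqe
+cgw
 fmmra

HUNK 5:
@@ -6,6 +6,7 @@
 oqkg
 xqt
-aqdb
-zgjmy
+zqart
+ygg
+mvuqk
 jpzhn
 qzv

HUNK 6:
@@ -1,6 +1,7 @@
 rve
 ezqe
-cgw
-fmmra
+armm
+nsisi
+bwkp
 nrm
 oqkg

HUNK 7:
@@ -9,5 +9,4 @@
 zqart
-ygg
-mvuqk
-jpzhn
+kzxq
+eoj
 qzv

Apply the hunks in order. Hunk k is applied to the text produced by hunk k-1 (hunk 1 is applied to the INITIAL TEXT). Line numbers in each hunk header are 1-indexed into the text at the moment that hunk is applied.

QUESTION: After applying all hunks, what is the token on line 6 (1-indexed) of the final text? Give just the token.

Hunk 1: at line 7 remove [cieev] add [oodu] -> 12 lines: rve jaode yfmn vwgdi nrm oqkg xqt oodu axmi qzv kax jutx
Hunk 2: at line 6 remove [oodu,axmi] add [aqdb,zgjmy,jpzhn] -> 13 lines: rve jaode yfmn vwgdi nrm oqkg xqt aqdb zgjmy jpzhn qzv kax jutx
Hunk 3: at line 1 remove [yfmn,vwgdi] add [fmmra] -> 12 lines: rve jaode fmmra nrm oqkg xqt aqdb zgjmy jpzhn qzv kax jutx
Hunk 4: at line 1 remove [jaode] add [ezqe,cgw] -> 13 lines: rve ezqe cgw fmmra nrm oqkg xqt aqdb zgjmy jpzhn qzv kax jutx
Hunk 5: at line 6 remove [aqdb,zgjmy] add [zqart,ygg,mvuqk] -> 14 lines: rve ezqe cgw fmmra nrm oqkg xqt zqart ygg mvuqk jpzhn qzv kax jutx
Hunk 6: at line 1 remove [cgw,fmmra] add [armm,nsisi,bwkp] -> 15 lines: rve ezqe armm nsisi bwkp nrm oqkg xqt zqart ygg mvuqk jpzhn qzv kax jutx
Hunk 7: at line 9 remove [ygg,mvuqk,jpzhn] add [kzxq,eoj] -> 14 lines: rve ezqe armm nsisi bwkp nrm oqkg xqt zqart kzxq eoj qzv kax jutx
Final line 6: nrm

Answer: nrm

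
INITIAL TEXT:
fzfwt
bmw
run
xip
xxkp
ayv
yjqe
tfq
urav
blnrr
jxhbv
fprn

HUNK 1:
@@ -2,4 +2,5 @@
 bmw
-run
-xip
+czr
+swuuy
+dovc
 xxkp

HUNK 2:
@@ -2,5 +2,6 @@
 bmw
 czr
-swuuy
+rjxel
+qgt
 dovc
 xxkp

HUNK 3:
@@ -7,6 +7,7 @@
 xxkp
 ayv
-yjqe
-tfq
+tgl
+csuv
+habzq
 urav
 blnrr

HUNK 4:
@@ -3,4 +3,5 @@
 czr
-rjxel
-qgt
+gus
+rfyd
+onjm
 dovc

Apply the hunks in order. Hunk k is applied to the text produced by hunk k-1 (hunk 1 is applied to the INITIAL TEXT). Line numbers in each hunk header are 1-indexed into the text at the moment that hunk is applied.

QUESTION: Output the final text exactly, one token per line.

Answer: fzfwt
bmw
czr
gus
rfyd
onjm
dovc
xxkp
ayv
tgl
csuv
habzq
urav
blnrr
jxhbv
fprn

Derivation:
Hunk 1: at line 2 remove [run,xip] add [czr,swuuy,dovc] -> 13 lines: fzfwt bmw czr swuuy dovc xxkp ayv yjqe tfq urav blnrr jxhbv fprn
Hunk 2: at line 2 remove [swuuy] add [rjxel,qgt] -> 14 lines: fzfwt bmw czr rjxel qgt dovc xxkp ayv yjqe tfq urav blnrr jxhbv fprn
Hunk 3: at line 7 remove [yjqe,tfq] add [tgl,csuv,habzq] -> 15 lines: fzfwt bmw czr rjxel qgt dovc xxkp ayv tgl csuv habzq urav blnrr jxhbv fprn
Hunk 4: at line 3 remove [rjxel,qgt] add [gus,rfyd,onjm] -> 16 lines: fzfwt bmw czr gus rfyd onjm dovc xxkp ayv tgl csuv habzq urav blnrr jxhbv fprn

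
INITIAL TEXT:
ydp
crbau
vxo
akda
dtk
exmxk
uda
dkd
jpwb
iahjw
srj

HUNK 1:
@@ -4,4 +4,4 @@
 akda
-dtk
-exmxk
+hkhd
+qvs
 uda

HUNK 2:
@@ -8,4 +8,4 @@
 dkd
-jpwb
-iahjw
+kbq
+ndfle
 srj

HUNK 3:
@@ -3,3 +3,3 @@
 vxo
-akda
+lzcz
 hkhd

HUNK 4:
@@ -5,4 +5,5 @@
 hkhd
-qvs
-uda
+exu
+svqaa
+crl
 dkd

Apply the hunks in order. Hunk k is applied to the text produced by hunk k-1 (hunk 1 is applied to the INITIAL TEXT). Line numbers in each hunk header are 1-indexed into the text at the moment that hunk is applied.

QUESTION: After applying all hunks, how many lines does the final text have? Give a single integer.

Answer: 12

Derivation:
Hunk 1: at line 4 remove [dtk,exmxk] add [hkhd,qvs] -> 11 lines: ydp crbau vxo akda hkhd qvs uda dkd jpwb iahjw srj
Hunk 2: at line 8 remove [jpwb,iahjw] add [kbq,ndfle] -> 11 lines: ydp crbau vxo akda hkhd qvs uda dkd kbq ndfle srj
Hunk 3: at line 3 remove [akda] add [lzcz] -> 11 lines: ydp crbau vxo lzcz hkhd qvs uda dkd kbq ndfle srj
Hunk 4: at line 5 remove [qvs,uda] add [exu,svqaa,crl] -> 12 lines: ydp crbau vxo lzcz hkhd exu svqaa crl dkd kbq ndfle srj
Final line count: 12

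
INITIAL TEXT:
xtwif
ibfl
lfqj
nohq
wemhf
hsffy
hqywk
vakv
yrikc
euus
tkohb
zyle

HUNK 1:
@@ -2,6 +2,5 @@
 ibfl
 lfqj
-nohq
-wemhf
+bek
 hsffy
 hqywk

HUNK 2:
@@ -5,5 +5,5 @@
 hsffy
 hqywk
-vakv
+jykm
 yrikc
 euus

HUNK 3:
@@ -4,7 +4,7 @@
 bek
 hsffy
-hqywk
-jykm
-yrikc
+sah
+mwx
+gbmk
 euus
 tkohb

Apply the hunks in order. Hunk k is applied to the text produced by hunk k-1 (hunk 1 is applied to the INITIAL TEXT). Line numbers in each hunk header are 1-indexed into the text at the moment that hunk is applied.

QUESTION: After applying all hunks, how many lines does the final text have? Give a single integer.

Hunk 1: at line 2 remove [nohq,wemhf] add [bek] -> 11 lines: xtwif ibfl lfqj bek hsffy hqywk vakv yrikc euus tkohb zyle
Hunk 2: at line 5 remove [vakv] add [jykm] -> 11 lines: xtwif ibfl lfqj bek hsffy hqywk jykm yrikc euus tkohb zyle
Hunk 3: at line 4 remove [hqywk,jykm,yrikc] add [sah,mwx,gbmk] -> 11 lines: xtwif ibfl lfqj bek hsffy sah mwx gbmk euus tkohb zyle
Final line count: 11

Answer: 11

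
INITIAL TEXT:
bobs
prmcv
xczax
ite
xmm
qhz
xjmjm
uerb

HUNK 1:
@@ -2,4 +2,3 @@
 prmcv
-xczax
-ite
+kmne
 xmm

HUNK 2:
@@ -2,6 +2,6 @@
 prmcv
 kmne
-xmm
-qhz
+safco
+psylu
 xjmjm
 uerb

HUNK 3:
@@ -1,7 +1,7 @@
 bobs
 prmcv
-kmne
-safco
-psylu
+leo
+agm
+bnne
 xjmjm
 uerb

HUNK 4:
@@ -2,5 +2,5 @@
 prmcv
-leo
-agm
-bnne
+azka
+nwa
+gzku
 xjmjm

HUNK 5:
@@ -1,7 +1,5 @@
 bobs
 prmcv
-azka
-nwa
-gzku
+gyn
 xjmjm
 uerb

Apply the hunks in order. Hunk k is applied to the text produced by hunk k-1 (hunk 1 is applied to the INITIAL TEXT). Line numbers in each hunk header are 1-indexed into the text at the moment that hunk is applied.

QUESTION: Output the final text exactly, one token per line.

Hunk 1: at line 2 remove [xczax,ite] add [kmne] -> 7 lines: bobs prmcv kmne xmm qhz xjmjm uerb
Hunk 2: at line 2 remove [xmm,qhz] add [safco,psylu] -> 7 lines: bobs prmcv kmne safco psylu xjmjm uerb
Hunk 3: at line 1 remove [kmne,safco,psylu] add [leo,agm,bnne] -> 7 lines: bobs prmcv leo agm bnne xjmjm uerb
Hunk 4: at line 2 remove [leo,agm,bnne] add [azka,nwa,gzku] -> 7 lines: bobs prmcv azka nwa gzku xjmjm uerb
Hunk 5: at line 1 remove [azka,nwa,gzku] add [gyn] -> 5 lines: bobs prmcv gyn xjmjm uerb

Answer: bobs
prmcv
gyn
xjmjm
uerb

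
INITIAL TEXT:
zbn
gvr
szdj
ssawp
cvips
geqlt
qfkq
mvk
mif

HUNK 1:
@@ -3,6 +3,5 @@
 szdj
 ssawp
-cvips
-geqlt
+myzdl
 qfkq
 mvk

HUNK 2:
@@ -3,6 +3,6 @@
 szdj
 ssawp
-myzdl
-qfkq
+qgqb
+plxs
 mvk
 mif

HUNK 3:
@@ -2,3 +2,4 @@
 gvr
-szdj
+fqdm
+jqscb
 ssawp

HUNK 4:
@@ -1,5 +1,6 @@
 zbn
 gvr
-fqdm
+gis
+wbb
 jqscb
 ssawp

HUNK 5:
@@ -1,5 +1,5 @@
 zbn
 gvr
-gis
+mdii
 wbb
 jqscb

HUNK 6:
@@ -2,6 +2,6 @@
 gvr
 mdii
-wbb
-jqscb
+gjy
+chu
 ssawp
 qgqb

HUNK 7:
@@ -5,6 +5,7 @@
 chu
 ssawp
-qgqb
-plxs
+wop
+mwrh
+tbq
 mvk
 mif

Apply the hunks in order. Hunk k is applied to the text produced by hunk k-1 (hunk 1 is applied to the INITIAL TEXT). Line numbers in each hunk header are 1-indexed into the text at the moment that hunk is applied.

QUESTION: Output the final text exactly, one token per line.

Answer: zbn
gvr
mdii
gjy
chu
ssawp
wop
mwrh
tbq
mvk
mif

Derivation:
Hunk 1: at line 3 remove [cvips,geqlt] add [myzdl] -> 8 lines: zbn gvr szdj ssawp myzdl qfkq mvk mif
Hunk 2: at line 3 remove [myzdl,qfkq] add [qgqb,plxs] -> 8 lines: zbn gvr szdj ssawp qgqb plxs mvk mif
Hunk 3: at line 2 remove [szdj] add [fqdm,jqscb] -> 9 lines: zbn gvr fqdm jqscb ssawp qgqb plxs mvk mif
Hunk 4: at line 1 remove [fqdm] add [gis,wbb] -> 10 lines: zbn gvr gis wbb jqscb ssawp qgqb plxs mvk mif
Hunk 5: at line 1 remove [gis] add [mdii] -> 10 lines: zbn gvr mdii wbb jqscb ssawp qgqb plxs mvk mif
Hunk 6: at line 2 remove [wbb,jqscb] add [gjy,chu] -> 10 lines: zbn gvr mdii gjy chu ssawp qgqb plxs mvk mif
Hunk 7: at line 5 remove [qgqb,plxs] add [wop,mwrh,tbq] -> 11 lines: zbn gvr mdii gjy chu ssawp wop mwrh tbq mvk mif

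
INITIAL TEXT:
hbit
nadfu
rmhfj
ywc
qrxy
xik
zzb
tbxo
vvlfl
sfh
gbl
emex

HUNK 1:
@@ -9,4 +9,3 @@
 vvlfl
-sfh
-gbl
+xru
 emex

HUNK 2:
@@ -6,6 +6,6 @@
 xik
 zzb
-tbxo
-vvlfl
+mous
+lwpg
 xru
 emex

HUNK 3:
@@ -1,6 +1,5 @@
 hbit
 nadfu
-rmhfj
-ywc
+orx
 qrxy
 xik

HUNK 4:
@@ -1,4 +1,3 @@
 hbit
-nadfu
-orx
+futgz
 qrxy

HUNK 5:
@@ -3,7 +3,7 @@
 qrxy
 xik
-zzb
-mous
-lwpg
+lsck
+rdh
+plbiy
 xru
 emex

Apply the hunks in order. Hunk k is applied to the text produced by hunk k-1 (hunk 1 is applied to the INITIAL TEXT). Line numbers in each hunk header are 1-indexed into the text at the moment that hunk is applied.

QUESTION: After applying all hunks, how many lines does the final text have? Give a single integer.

Hunk 1: at line 9 remove [sfh,gbl] add [xru] -> 11 lines: hbit nadfu rmhfj ywc qrxy xik zzb tbxo vvlfl xru emex
Hunk 2: at line 6 remove [tbxo,vvlfl] add [mous,lwpg] -> 11 lines: hbit nadfu rmhfj ywc qrxy xik zzb mous lwpg xru emex
Hunk 3: at line 1 remove [rmhfj,ywc] add [orx] -> 10 lines: hbit nadfu orx qrxy xik zzb mous lwpg xru emex
Hunk 4: at line 1 remove [nadfu,orx] add [futgz] -> 9 lines: hbit futgz qrxy xik zzb mous lwpg xru emex
Hunk 5: at line 3 remove [zzb,mous,lwpg] add [lsck,rdh,plbiy] -> 9 lines: hbit futgz qrxy xik lsck rdh plbiy xru emex
Final line count: 9

Answer: 9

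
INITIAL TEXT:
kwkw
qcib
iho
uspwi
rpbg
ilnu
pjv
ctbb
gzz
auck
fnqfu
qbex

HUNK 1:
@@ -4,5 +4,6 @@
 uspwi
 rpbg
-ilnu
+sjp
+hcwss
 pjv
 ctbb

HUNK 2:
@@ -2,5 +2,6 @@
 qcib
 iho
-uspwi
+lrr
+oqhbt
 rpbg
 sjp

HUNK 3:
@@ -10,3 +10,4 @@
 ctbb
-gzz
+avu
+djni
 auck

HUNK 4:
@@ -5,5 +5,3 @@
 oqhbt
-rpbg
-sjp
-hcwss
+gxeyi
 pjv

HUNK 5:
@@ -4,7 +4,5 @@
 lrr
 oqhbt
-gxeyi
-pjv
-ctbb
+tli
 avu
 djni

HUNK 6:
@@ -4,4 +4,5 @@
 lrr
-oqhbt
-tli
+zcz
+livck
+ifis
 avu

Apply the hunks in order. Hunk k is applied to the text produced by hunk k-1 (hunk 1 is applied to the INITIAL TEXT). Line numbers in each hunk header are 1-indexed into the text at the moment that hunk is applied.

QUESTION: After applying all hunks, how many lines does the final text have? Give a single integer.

Hunk 1: at line 4 remove [ilnu] add [sjp,hcwss] -> 13 lines: kwkw qcib iho uspwi rpbg sjp hcwss pjv ctbb gzz auck fnqfu qbex
Hunk 2: at line 2 remove [uspwi] add [lrr,oqhbt] -> 14 lines: kwkw qcib iho lrr oqhbt rpbg sjp hcwss pjv ctbb gzz auck fnqfu qbex
Hunk 3: at line 10 remove [gzz] add [avu,djni] -> 15 lines: kwkw qcib iho lrr oqhbt rpbg sjp hcwss pjv ctbb avu djni auck fnqfu qbex
Hunk 4: at line 5 remove [rpbg,sjp,hcwss] add [gxeyi] -> 13 lines: kwkw qcib iho lrr oqhbt gxeyi pjv ctbb avu djni auck fnqfu qbex
Hunk 5: at line 4 remove [gxeyi,pjv,ctbb] add [tli] -> 11 lines: kwkw qcib iho lrr oqhbt tli avu djni auck fnqfu qbex
Hunk 6: at line 4 remove [oqhbt,tli] add [zcz,livck,ifis] -> 12 lines: kwkw qcib iho lrr zcz livck ifis avu djni auck fnqfu qbex
Final line count: 12

Answer: 12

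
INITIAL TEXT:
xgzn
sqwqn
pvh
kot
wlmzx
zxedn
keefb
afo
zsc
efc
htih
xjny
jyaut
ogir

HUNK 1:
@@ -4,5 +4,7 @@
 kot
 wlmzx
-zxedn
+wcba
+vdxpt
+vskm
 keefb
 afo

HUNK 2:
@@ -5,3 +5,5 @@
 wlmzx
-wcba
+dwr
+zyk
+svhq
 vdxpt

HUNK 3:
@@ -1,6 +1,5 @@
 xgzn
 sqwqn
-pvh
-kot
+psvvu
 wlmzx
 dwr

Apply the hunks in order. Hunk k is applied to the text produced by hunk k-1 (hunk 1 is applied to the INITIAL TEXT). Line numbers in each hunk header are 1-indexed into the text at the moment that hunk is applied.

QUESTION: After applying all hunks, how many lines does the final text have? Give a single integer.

Answer: 17

Derivation:
Hunk 1: at line 4 remove [zxedn] add [wcba,vdxpt,vskm] -> 16 lines: xgzn sqwqn pvh kot wlmzx wcba vdxpt vskm keefb afo zsc efc htih xjny jyaut ogir
Hunk 2: at line 5 remove [wcba] add [dwr,zyk,svhq] -> 18 lines: xgzn sqwqn pvh kot wlmzx dwr zyk svhq vdxpt vskm keefb afo zsc efc htih xjny jyaut ogir
Hunk 3: at line 1 remove [pvh,kot] add [psvvu] -> 17 lines: xgzn sqwqn psvvu wlmzx dwr zyk svhq vdxpt vskm keefb afo zsc efc htih xjny jyaut ogir
Final line count: 17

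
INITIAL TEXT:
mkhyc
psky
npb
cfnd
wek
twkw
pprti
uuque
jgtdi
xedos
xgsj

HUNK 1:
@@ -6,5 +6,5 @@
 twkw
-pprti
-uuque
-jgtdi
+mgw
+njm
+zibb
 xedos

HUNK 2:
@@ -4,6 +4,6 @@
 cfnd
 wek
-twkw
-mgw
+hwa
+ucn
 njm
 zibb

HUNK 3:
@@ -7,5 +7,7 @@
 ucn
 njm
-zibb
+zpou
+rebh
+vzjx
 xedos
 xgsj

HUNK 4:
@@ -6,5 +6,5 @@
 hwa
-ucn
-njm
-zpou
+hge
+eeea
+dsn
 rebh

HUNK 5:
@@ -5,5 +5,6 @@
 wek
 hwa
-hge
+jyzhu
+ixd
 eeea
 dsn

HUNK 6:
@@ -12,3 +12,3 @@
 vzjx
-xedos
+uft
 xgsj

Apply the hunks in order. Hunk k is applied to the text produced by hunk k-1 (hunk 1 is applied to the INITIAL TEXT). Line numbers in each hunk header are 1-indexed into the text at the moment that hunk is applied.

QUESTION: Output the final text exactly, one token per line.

Hunk 1: at line 6 remove [pprti,uuque,jgtdi] add [mgw,njm,zibb] -> 11 lines: mkhyc psky npb cfnd wek twkw mgw njm zibb xedos xgsj
Hunk 2: at line 4 remove [twkw,mgw] add [hwa,ucn] -> 11 lines: mkhyc psky npb cfnd wek hwa ucn njm zibb xedos xgsj
Hunk 3: at line 7 remove [zibb] add [zpou,rebh,vzjx] -> 13 lines: mkhyc psky npb cfnd wek hwa ucn njm zpou rebh vzjx xedos xgsj
Hunk 4: at line 6 remove [ucn,njm,zpou] add [hge,eeea,dsn] -> 13 lines: mkhyc psky npb cfnd wek hwa hge eeea dsn rebh vzjx xedos xgsj
Hunk 5: at line 5 remove [hge] add [jyzhu,ixd] -> 14 lines: mkhyc psky npb cfnd wek hwa jyzhu ixd eeea dsn rebh vzjx xedos xgsj
Hunk 6: at line 12 remove [xedos] add [uft] -> 14 lines: mkhyc psky npb cfnd wek hwa jyzhu ixd eeea dsn rebh vzjx uft xgsj

Answer: mkhyc
psky
npb
cfnd
wek
hwa
jyzhu
ixd
eeea
dsn
rebh
vzjx
uft
xgsj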